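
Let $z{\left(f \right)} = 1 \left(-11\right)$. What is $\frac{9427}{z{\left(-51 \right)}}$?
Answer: $-857$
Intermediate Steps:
$z{\left(f \right)} = -11$
$\frac{9427}{z{\left(-51 \right)}} = \frac{9427}{-11} = 9427 \left(- \frac{1}{11}\right) = -857$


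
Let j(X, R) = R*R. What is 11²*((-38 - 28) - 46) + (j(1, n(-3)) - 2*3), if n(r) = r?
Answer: -13549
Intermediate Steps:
j(X, R) = R²
11²*((-38 - 28) - 46) + (j(1, n(-3)) - 2*3) = 11²*((-38 - 28) - 46) + ((-3)² - 2*3) = 121*(-66 - 46) + (9 - 6) = 121*(-112) + 3 = -13552 + 3 = -13549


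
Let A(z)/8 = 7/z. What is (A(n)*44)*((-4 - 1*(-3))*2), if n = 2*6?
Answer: -1232/3 ≈ -410.67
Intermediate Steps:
n = 12
A(z) = 56/z (A(z) = 8*(7/z) = 56/z)
(A(n)*44)*((-4 - 1*(-3))*2) = ((56/12)*44)*((-4 - 1*(-3))*2) = ((56*(1/12))*44)*((-4 + 3)*2) = ((14/3)*44)*(-1*2) = (616/3)*(-2) = -1232/3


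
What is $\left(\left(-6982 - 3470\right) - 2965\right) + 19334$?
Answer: $5917$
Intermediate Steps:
$\left(\left(-6982 - 3470\right) - 2965\right) + 19334 = \left(-10452 - 2965\right) + 19334 = -13417 + 19334 = 5917$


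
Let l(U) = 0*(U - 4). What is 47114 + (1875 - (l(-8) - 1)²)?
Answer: 48988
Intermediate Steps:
l(U) = 0 (l(U) = 0*(-4 + U) = 0)
47114 + (1875 - (l(-8) - 1)²) = 47114 + (1875 - (0 - 1)²) = 47114 + (1875 - 1*(-1)²) = 47114 + (1875 - 1*1) = 47114 + (1875 - 1) = 47114 + 1874 = 48988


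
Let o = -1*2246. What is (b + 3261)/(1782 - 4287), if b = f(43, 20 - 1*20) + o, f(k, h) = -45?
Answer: -194/501 ≈ -0.38723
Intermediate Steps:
o = -2246
b = -2291 (b = -45 - 2246 = -2291)
(b + 3261)/(1782 - 4287) = (-2291 + 3261)/(1782 - 4287) = 970/(-2505) = 970*(-1/2505) = -194/501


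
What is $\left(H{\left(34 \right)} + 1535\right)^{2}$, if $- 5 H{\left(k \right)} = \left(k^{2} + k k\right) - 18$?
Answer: $\frac{28955161}{25} \approx 1.1582 \cdot 10^{6}$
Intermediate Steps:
$H{\left(k \right)} = \frac{18}{5} - \frac{2 k^{2}}{5}$ ($H{\left(k \right)} = - \frac{\left(k^{2} + k k\right) - 18}{5} = - \frac{\left(k^{2} + k^{2}\right) - 18}{5} = - \frac{2 k^{2} - 18}{5} = - \frac{-18 + 2 k^{2}}{5} = \frac{18}{5} - \frac{2 k^{2}}{5}$)
$\left(H{\left(34 \right)} + 1535\right)^{2} = \left(\left(\frac{18}{5} - \frac{2 \cdot 34^{2}}{5}\right) + 1535\right)^{2} = \left(\left(\frac{18}{5} - \frac{2312}{5}\right) + 1535\right)^{2} = \left(- \frac{2294}{5} + 1535\right)^{2} = \left(\frac{5381}{5}\right)^{2} = \frac{28955161}{25}$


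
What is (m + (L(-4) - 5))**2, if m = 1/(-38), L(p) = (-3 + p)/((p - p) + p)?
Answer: 62001/5776 ≈ 10.734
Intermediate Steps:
L(p) = (-3 + p)/p (L(p) = (-3 + p)/(0 + p) = (-3 + p)/p)
m = -1/38 ≈ -0.026316
(m + (L(-4) - 5))**2 = (-1/38 + ((-3 - 4)/(-4) - 5))**2 = (-1/38 + (-1/4*(-7) - 5))**2 = (-1/38 + (7/4 - 5))**2 = (-1/38 - 13/4)**2 = (-249/76)**2 = 62001/5776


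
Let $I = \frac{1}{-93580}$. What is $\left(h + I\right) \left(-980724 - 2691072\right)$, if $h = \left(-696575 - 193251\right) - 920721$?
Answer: $\frac{155529006243196689}{23395} \approx 6.648 \cdot 10^{12}$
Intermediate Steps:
$h = -1810547$ ($h = -889826 - 920721 = -1810547$)
$I = - \frac{1}{93580} \approx -1.0686 \cdot 10^{-5}$
$\left(h + I\right) \left(-980724 - 2691072\right) = \left(-1810547 - \frac{1}{93580}\right) \left(-980724 - 2691072\right) = \left(- \frac{169430988261}{93580}\right) \left(-3671796\right) = \frac{155529006243196689}{23395}$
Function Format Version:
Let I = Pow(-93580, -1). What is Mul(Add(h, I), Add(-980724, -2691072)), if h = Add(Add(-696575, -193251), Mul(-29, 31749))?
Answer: Rational(155529006243196689, 23395) ≈ 6.6480e+12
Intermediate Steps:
h = -1810547 (h = Add(-889826, -920721) = -1810547)
I = Rational(-1, 93580) ≈ -1.0686e-5
Mul(Add(h, I), Add(-980724, -2691072)) = Mul(Add(-1810547, Rational(-1, 93580)), Add(-980724, -2691072)) = Mul(Rational(-169430988261, 93580), -3671796) = Rational(155529006243196689, 23395)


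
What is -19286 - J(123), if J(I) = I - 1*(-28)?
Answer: -19437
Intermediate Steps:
J(I) = 28 + I (J(I) = I + 28 = 28 + I)
-19286 - J(123) = -19286 - (28 + 123) = -19286 - 1*151 = -19286 - 151 = -19437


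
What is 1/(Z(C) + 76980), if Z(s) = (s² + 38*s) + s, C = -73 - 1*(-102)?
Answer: 1/78952 ≈ 1.2666e-5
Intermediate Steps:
C = 29 (C = -73 + 102 = 29)
Z(s) = s² + 39*s
1/(Z(C) + 76980) = 1/(29*(39 + 29) + 76980) = 1/(29*68 + 76980) = 1/(1972 + 76980) = 1/78952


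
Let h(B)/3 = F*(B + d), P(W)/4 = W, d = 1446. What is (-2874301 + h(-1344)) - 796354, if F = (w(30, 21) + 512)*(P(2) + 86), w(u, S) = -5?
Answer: 10912693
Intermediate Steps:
P(W) = 4*W
F = 47658 (F = (-5 + 512)*(4*2 + 86) = 507*(8 + 86) = 507*94 = 47658)
h(B) = 206740404 + 142974*B (h(B) = 3*(47658*(B + 1446)) = 3*(47658*(1446 + B)) = 3*(68913468 + 47658*B) = 206740404 + 142974*B)
(-2874301 + h(-1344)) - 796354 = (-2874301 + (206740404 + 142974*(-1344))) - 796354 = (-2874301 + (206740404 - 192157056)) - 796354 = (-2874301 + 14583348) - 796354 = 11709047 - 796354 = 10912693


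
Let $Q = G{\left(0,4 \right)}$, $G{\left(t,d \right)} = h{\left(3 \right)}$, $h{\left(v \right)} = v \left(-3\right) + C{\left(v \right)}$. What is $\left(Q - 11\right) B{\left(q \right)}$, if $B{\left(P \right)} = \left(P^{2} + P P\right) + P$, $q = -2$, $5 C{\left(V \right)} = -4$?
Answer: $- \frac{624}{5} \approx -124.8$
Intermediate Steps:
$C{\left(V \right)} = - \frac{4}{5}$ ($C{\left(V \right)} = \frac{1}{5} \left(-4\right) = - \frac{4}{5}$)
$B{\left(P \right)} = P + 2 P^{2}$ ($B{\left(P \right)} = \left(P^{2} + P^{2}\right) + P = 2 P^{2} + P = P + 2 P^{2}$)
$h{\left(v \right)} = - \frac{4}{5} - 3 v$ ($h{\left(v \right)} = v \left(-3\right) - \frac{4}{5} = - 3 v - \frac{4}{5} = - \frac{4}{5} - 3 v$)
$G{\left(t,d \right)} = - \frac{49}{5}$ ($G{\left(t,d \right)} = - \frac{4}{5} - 9 = - \frac{49}{5}$)
$Q = - \frac{49}{5} \approx -9.8$
$\left(Q - 11\right) B{\left(q \right)} = \left(- \frac{49}{5} - 11\right) \left(- 2 \left(1 + 2 \left(-2\right)\right)\right) = - \frac{104 \left(- 2 \left(1 - 4\right)\right)}{5} = - \frac{104 \left(\left(-2\right) \left(-3\right)\right)}{5} = \left(- \frac{104}{5}\right) 6 = - \frac{624}{5}$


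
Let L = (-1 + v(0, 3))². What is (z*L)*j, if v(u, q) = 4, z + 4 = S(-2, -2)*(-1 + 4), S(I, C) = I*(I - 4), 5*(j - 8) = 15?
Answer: 3168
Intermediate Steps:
j = 11 (j = 8 + (⅕)*15 = 8 + 3 = 11)
S(I, C) = I*(-4 + I)
z = 32 (z = -4 + (-2*(-4 - 2))*(-1 + 4) = -4 - 2*(-6)*3 = -4 + 12*3 = -4 + 36 = 32)
L = 9 (L = (-1 + 4)² = 3² = 9)
(z*L)*j = (32*9)*11 = 288*11 = 3168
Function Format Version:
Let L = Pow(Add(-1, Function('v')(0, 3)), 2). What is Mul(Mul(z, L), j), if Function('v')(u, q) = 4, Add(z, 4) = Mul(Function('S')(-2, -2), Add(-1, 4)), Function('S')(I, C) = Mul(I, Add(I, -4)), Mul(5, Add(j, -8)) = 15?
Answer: 3168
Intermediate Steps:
j = 11 (j = Add(8, Mul(Rational(1, 5), 15)) = Add(8, 3) = 11)
Function('S')(I, C) = Mul(I, Add(-4, I))
z = 32 (z = Add(-4, Mul(Mul(-2, Add(-4, -2)), Add(-1, 4))) = Add(-4, Mul(Mul(-2, -6), 3)) = Add(-4, Mul(12, 3)) = Add(-4, 36) = 32)
L = 9 (L = Pow(Add(-1, 4), 2) = Pow(3, 2) = 9)
Mul(Mul(z, L), j) = Mul(Mul(32, 9), 11) = Mul(288, 11) = 3168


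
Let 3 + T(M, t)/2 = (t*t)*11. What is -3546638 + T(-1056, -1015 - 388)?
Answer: 39758354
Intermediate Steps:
T(M, t) = -6 + 22*t**2 (T(M, t) = -6 + 2*((t*t)*11) = -6 + 2*(t**2*11) = -6 + 2*(11*t**2) = -6 + 22*t**2)
-3546638 + T(-1056, -1015 - 388) = -3546638 + (-6 + 22*(-1015 - 388)**2) = -3546638 + (-6 + 22*(-1403)**2) = -3546638 + (-6 + 22*1968409) = -3546638 + (-6 + 43304998) = -3546638 + 43304992 = 39758354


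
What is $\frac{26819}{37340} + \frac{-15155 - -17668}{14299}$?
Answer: $\frac{477320301}{533924660} \approx 0.89398$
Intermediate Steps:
$\frac{26819}{37340} + \frac{-15155 - -17668}{14299} = 26819 \cdot \frac{1}{37340} + \left(-15155 + 17668\right) \frac{1}{14299} = \frac{26819}{37340} + 2513 \cdot \frac{1}{14299} = \frac{26819}{37340} + \frac{2513}{14299} = \frac{477320301}{533924660}$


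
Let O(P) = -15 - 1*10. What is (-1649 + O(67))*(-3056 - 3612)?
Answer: 11162232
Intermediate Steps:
O(P) = -25 (O(P) = -15 - 10 = -25)
(-1649 + O(67))*(-3056 - 3612) = (-1649 - 25)*(-3056 - 3612) = -1674*(-6668) = 11162232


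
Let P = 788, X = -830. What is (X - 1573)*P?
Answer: -1893564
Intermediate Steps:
(X - 1573)*P = (-830 - 1573)*788 = -2403*788 = -1893564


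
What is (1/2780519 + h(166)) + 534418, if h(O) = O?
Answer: 1486420969097/2780519 ≈ 5.3458e+5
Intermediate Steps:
(1/2780519 + h(166)) + 534418 = (1/2780519 + 166) + 534418 = 461566155/2780519 + 534418 = 1486420969097/2780519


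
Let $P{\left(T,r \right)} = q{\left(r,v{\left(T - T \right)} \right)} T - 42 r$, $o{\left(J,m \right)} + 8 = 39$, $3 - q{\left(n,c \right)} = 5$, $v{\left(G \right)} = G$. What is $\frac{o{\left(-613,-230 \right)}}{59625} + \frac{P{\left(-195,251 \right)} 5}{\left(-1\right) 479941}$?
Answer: $\frac{3041443171}{28616482125} \approx 0.10628$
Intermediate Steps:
$q{\left(n,c \right)} = -2$ ($q{\left(n,c \right)} = 3 - 5 = -2$)
$o{\left(J,m \right)} = 31$ ($o{\left(J,m \right)} = -8 + 39 = 31$)
$P{\left(T,r \right)} = - 42 r - 2 T$ ($P{\left(T,r \right)} = - 2 T - 42 r = - 42 r - 2 T$)
$\frac{o{\left(-613,-230 \right)}}{59625} + \frac{P{\left(-195,251 \right)} 5}{\left(-1\right) 479941} = \frac{31}{59625} + \frac{\left(\left(-42\right) 251 - -390\right) 5}{\left(-1\right) 479941} = 31 \cdot \frac{1}{59625} + \frac{\left(-10542 + 390\right) 5}{-479941} = \frac{31}{59625} + \left(-10152\right) 5 \left(- \frac{1}{479941}\right) = \frac{31}{59625} - - \frac{50760}{479941} = \frac{31}{59625} + \frac{50760}{479941} = \frac{3041443171}{28616482125}$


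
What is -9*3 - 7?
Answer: -34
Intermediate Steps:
-9*3 - 7 = -27 - 7 = -34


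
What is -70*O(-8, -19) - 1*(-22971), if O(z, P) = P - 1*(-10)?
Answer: 23601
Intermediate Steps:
O(z, P) = 10 + P (O(z, P) = P + 10 = 10 + P)
-70*O(-8, -19) - 1*(-22971) = -70*(10 - 19) - 1*(-22971) = -70*(-9) + 22971 = 630 + 22971 = 23601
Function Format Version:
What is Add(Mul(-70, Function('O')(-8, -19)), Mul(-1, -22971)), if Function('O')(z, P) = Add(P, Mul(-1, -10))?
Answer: 23601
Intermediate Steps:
Function('O')(z, P) = Add(10, P) (Function('O')(z, P) = Add(P, 10) = Add(10, P))
Add(Mul(-70, Function('O')(-8, -19)), Mul(-1, -22971)) = Add(Mul(-70, Add(10, -19)), Mul(-1, -22971)) = Add(Mul(-70, -9), 22971) = Add(630, 22971) = 23601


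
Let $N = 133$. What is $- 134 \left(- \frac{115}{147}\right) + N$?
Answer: $\frac{34961}{147} \approx 237.83$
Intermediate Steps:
$- 134 \left(- \frac{115}{147}\right) + N = - 134 \left(- \frac{115}{147}\right) + 133 = - 134 \left(\left(-115\right) \frac{1}{147}\right) + 133 = \left(-134\right) \left(- \frac{115}{147}\right) + 133 = \frac{15410}{147} + 133 = \frac{34961}{147}$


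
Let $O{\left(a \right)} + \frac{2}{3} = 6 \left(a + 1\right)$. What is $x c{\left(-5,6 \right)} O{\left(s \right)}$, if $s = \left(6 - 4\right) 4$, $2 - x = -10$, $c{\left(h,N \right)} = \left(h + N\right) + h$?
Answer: $-2560$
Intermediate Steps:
$c{\left(h,N \right)} = N + 2 h$ ($c{\left(h,N \right)} = \left(N + h\right) + h = N + 2 h$)
$x = 12$ ($x = 2 - -10 = 2 + 10 = 12$)
$s = 8$ ($s = 2 \cdot 4 = 8$)
$O{\left(a \right)} = \frac{16}{3} + 6 a$ ($O{\left(a \right)} = - \frac{2}{3} + 6 \left(a + 1\right) = - \frac{2}{3} + 6 \left(1 + a\right) = - \frac{2}{3} + \left(6 + 6 a\right) = \frac{16}{3} + 6 a$)
$x c{\left(-5,6 \right)} O{\left(s \right)} = 12 \left(6 + 2 \left(-5\right)\right) \left(\frac{16}{3} + 6 \cdot 8\right) = 12 \left(6 - 10\right) \left(\frac{16}{3} + 48\right) = 12 \left(-4\right) \frac{160}{3} = \left(-48\right) \frac{160}{3} = -2560$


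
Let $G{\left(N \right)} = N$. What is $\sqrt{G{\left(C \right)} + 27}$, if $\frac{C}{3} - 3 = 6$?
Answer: $3 \sqrt{6} \approx 7.3485$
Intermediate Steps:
$C = 27$ ($C = 9 + 3 \cdot 6 = 9 + 18 = 27$)
$\sqrt{G{\left(C \right)} + 27} = \sqrt{27 + 27} = \sqrt{54} = 3 \sqrt{6}$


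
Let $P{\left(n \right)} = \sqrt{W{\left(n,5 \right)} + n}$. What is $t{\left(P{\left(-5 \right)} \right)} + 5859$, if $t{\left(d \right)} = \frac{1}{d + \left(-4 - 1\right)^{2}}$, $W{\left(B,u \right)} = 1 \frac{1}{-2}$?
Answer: $\frac{7388249}{1261} - \frac{i \sqrt{22}}{1261} \approx 5859.0 - 0.0037196 i$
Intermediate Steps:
$W{\left(B,u \right)} = - \frac{1}{2}$ ($W{\left(B,u \right)} = 1 \left(- \frac{1}{2}\right) = - \frac{1}{2}$)
$P{\left(n \right)} = \sqrt{- \frac{1}{2} + n}$
$t{\left(d \right)} = \frac{1}{25 + d}$ ($t{\left(d \right)} = \frac{1}{d + \left(-5\right)^{2}} = \frac{1}{d + 25} = \frac{1}{25 + d}$)
$t{\left(P{\left(-5 \right)} \right)} + 5859 = \frac{1}{25 + \frac{\sqrt{-2 + 4 \left(-5\right)}}{2}} + 5859 = \frac{1}{25 + \frac{\sqrt{-2 - 20}}{2}} + 5859 = \frac{1}{25 + \frac{\sqrt{-22}}{2}} + 5859 = \frac{1}{25 + \frac{i \sqrt{22}}{2}} + 5859 = 5859 + \frac{1}{25 + \frac{i \sqrt{22}}{2}}$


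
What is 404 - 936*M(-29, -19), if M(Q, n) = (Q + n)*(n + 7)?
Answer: -538732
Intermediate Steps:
M(Q, n) = (7 + n)*(Q + n) (M(Q, n) = (Q + n)*(7 + n) = (7 + n)*(Q + n))
404 - 936*M(-29, -19) = 404 - 936*((-19)**2 + 7*(-29) + 7*(-19) - 29*(-19)) = 404 - 936*(361 - 203 - 133 + 551) = 404 - 936*576 = 404 - 539136 = -538732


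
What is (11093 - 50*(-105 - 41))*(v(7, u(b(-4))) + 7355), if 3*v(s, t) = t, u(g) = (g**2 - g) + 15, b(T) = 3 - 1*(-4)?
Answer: 135629982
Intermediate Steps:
b(T) = 7 (b(T) = 3 + 4 = 7)
u(g) = 15 + g**2 - g
v(s, t) = t/3
(11093 - 50*(-105 - 41))*(v(7, u(b(-4))) + 7355) = (11093 - 50*(-105 - 41))*((15 + 7**2 - 1*7)/3 + 7355) = (11093 - 50*(-146))*((15 + 49 - 7)/3 + 7355) = (11093 + 7300)*((1/3)*57 + 7355) = 18393*(19 + 7355) = 18393*7374 = 135629982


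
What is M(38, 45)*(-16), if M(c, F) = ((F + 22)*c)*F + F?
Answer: -1833840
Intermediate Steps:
M(c, F) = F + F*c*(22 + F) (M(c, F) = ((22 + F)*c)*F + F = (c*(22 + F))*F + F = F*c*(22 + F) + F = F + F*c*(22 + F))
M(38, 45)*(-16) = (45*(1 + 22*38 + 45*38))*(-16) = (45*(1 + 836 + 1710))*(-16) = (45*2547)*(-16) = 114615*(-16) = -1833840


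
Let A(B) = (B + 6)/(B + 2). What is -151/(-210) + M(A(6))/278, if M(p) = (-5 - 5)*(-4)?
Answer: 25189/29190 ≈ 0.86293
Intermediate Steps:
A(B) = (6 + B)/(2 + B)
M(p) = 40 (M(p) = -10*(-4) = 40)
-151/(-210) + M(A(6))/278 = -151/(-210) + 40/278 = -151*(-1/210) + 40*(1/278) = 151/210 + 20/139 = 25189/29190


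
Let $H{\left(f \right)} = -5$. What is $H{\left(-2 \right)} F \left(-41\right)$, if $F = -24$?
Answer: $-4920$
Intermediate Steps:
$H{\left(-2 \right)} F \left(-41\right) = \left(-5\right) \left(-24\right) \left(-41\right) = 120 \left(-41\right) = -4920$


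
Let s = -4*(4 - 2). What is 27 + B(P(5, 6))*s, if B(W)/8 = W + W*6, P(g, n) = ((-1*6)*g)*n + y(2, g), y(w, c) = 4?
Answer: 78875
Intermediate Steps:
P(g, n) = 4 - 6*g*n (P(g, n) = ((-1*6)*g)*n + 4 = (-6*g)*n + 4 = -6*g*n + 4 = 4 - 6*g*n)
B(W) = 56*W (B(W) = 8*(W + W*6) = 8*(W + 6*W) = 8*(7*W) = 56*W)
s = -8 (s = -4*2 = -8)
27 + B(P(5, 6))*s = 27 + (56*(4 - 6*5*6))*(-8) = 27 + (56*(4 - 180))*(-8) = 27 + (56*(-176))*(-8) = 27 - 9856*(-8) = 27 + 78848 = 78875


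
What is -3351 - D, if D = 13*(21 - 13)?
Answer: -3455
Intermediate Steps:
D = 104 (D = 13*8 = 104)
-3351 - D = -3351 - 1*104 = -3351 - 104 = -3455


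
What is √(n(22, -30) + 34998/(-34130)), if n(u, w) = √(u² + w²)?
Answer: √(-298620435 + 582428450*√346)/17065 ≈ 6.0147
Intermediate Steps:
√(n(22, -30) + 34998/(-34130)) = √(√(22² + (-30)²) + 34998/(-34130)) = √(√(484 + 900) + 34998*(-1/34130)) = √(√1384 - 17499/17065) = √(2*√346 - 17499/17065) = √(-17499/17065 + 2*√346)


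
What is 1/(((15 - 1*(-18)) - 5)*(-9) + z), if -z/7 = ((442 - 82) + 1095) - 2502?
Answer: 1/7077 ≈ 0.00014130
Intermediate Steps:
z = 7329 (z = -7*(((442 - 82) + 1095) - 2502) = -7*((360 + 1095) - 2502) = -7*(1455 - 2502) = -7*(-1047) = 7329)
1/(((15 - 1*(-18)) - 5)*(-9) + z) = 1/(((15 - 1*(-18)) - 5)*(-9) + 7329) = 1/(((15 + 18) - 5)*(-9) + 7329) = 1/((33 - 5)*(-9) + 7329) = 1/(28*(-9) + 7329) = 1/(-252 + 7329) = 1/7077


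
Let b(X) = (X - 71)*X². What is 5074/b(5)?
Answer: -2537/825 ≈ -3.0751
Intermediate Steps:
b(X) = X²*(-71 + X) (b(X) = (-71 + X)*X² = X²*(-71 + X))
5074/b(5) = 5074/((5²*(-71 + 5))) = 5074/((25*(-66))) = 5074/(-1650) = 5074*(-1/1650) = -2537/825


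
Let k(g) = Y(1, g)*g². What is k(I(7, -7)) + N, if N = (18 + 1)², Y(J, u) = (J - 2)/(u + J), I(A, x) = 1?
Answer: 721/2 ≈ 360.50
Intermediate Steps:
Y(J, u) = (-2 + J)/(J + u)
N = 361 (N = 19² = 361)
k(g) = -g²/(1 + g) (k(g) = ((-2 + 1)/(1 + g))*g² = (-1/(1 + g))*g² = -g²/(1 + g))
k(I(7, -7)) + N = -1*1²/(1 + 1) + 361 = -1*1/2 + 361 = -1*1*½ + 361 = -½ + 361 = 721/2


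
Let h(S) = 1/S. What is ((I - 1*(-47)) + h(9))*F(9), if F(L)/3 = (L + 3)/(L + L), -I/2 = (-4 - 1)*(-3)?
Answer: 308/9 ≈ 34.222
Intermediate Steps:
I = -30 (I = -2*(-4 - 1)*(-3) = -(-10)*(-3) = -2*15 = -30)
F(L) = 3*(3 + L)/(2*L) (F(L) = 3*((L + 3)/(L + L)) = 3*((3 + L)/((2*L))) = 3*((3 + L)*(1/(2*L))) = 3*((3 + L)/(2*L)) = 3*(3 + L)/(2*L))
((I - 1*(-47)) + h(9))*F(9) = ((-30 - 1*(-47)) + 1/9)*((3/2)*(3 + 9)/9) = ((-30 + 47) + 1/9)*((3/2)*(1/9)*12) = (17 + 1/9)*2 = (154/9)*2 = 308/9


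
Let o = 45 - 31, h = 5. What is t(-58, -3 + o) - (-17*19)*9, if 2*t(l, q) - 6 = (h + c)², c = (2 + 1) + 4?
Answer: 2982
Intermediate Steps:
c = 7 (c = 3 + 4 = 7)
o = 14
t(l, q) = 75 (t(l, q) = 3 + (5 + 7)²/2 = 3 + (½)*12² = 3 + (½)*144 = 3 + 72 = 75)
t(-58, -3 + o) - (-17*19)*9 = 75 - (-17*19)*9 = 75 - (-323)*9 = 75 - 1*(-2907) = 75 + 2907 = 2982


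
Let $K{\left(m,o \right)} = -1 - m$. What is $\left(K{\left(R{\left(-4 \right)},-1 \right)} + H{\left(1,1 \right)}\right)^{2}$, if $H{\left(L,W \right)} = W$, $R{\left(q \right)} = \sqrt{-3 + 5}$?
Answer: $2$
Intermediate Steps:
$R{\left(q \right)} = \sqrt{2}$
$\left(K{\left(R{\left(-4 \right)},-1 \right)} + H{\left(1,1 \right)}\right)^{2} = \left(\left(-1 - \sqrt{2}\right) + 1\right)^{2} = \left(- \sqrt{2}\right)^{2} = 2$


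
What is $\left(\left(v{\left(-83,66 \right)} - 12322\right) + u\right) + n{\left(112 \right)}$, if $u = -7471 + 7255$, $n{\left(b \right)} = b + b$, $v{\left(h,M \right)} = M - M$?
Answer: $-12314$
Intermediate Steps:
$v{\left(h,M \right)} = 0$
$n{\left(b \right)} = 2 b$
$u = -216$
$\left(\left(v{\left(-83,66 \right)} - 12322\right) + u\right) + n{\left(112 \right)} = \left(\left(0 - 12322\right) - 216\right) + 2 \cdot 112 = \left(-12322 - 216\right) + 224 = -12538 + 224 = -12314$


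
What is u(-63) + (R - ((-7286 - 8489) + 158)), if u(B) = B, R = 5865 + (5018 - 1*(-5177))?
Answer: 31614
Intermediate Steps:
R = 16060 (R = 5865 + (5018 + 5177) = 5865 + 10195 = 16060)
u(-63) + (R - ((-7286 - 8489) + 158)) = -63 + (16060 - ((-7286 - 8489) + 158)) = -63 + (16060 - (-15775 + 158)) = -63 + (16060 - 1*(-15617)) = -63 + (16060 + 15617) = -63 + 31677 = 31614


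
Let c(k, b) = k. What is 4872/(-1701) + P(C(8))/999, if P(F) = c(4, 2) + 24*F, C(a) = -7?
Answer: -9076/2997 ≈ -3.0284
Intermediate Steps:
P(F) = 4 + 24*F
4872/(-1701) + P(C(8))/999 = 4872/(-1701) + (4 + 24*(-7))/999 = 4872*(-1/1701) + (4 - 168)*(1/999) = -232/81 - 164*1/999 = -232/81 - 164/999 = -9076/2997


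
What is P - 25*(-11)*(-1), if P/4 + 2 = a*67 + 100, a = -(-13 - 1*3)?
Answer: 4405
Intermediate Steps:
a = 16 (a = -(-13 - 3) = -1*(-16) = 16)
P = 4680 (P = -8 + 4*(16*67 + 100) = -8 + 4*(1072 + 100) = -8 + 4*1172 = -8 + 4688 = 4680)
P - 25*(-11)*(-1) = 4680 - 25*(-11)*(-1) = 4680 + 275*(-1) = 4680 - 275 = 4405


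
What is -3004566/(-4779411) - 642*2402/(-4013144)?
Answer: 1619000770669/1598372048182 ≈ 1.0129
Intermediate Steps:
-3004566/(-4779411) - 642*2402/(-4013144) = -3004566*(-1/4779411) - 1542084*(-1/4013144) = 1001522/1593137 + 385521/1003286 = 1619000770669/1598372048182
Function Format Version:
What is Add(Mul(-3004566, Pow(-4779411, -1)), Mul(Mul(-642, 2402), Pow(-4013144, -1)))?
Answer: Rational(1619000770669, 1598372048182) ≈ 1.0129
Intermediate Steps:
Add(Mul(-3004566, Pow(-4779411, -1)), Mul(Mul(-642, 2402), Pow(-4013144, -1))) = Add(Mul(-3004566, Rational(-1, 4779411)), Mul(-1542084, Rational(-1, 4013144))) = Add(Rational(1001522, 1593137), Rational(385521, 1003286)) = Rational(1619000770669, 1598372048182)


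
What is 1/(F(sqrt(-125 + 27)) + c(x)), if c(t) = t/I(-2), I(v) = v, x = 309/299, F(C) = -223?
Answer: -598/133663 ≈ -0.0044739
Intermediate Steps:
x = 309/299 (x = 309*(1/299) = 309/299 ≈ 1.0334)
c(t) = -t/2 (c(t) = t/(-2) = t*(-1/2) = -t/2)
1/(F(sqrt(-125 + 27)) + c(x)) = 1/(-223 - 1/2*309/299) = 1/(-223 - 309/598) = 1/(-133663/598) = -598/133663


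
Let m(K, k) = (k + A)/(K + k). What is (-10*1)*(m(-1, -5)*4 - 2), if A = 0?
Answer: -40/3 ≈ -13.333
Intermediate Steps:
m(K, k) = k/(K + k) (m(K, k) = (k + 0)/(K + k) = k/(K + k))
(-10*1)*(m(-1, -5)*4 - 2) = (-10*1)*(-5/(-1 - 5)*4 - 2) = -10*(-5/(-6)*4 - 2) = -10*(-5*(-⅙)*4 - 2) = -10*((⅚)*4 - 2) = -10*(10/3 - 2) = -10*4/3 = -40/3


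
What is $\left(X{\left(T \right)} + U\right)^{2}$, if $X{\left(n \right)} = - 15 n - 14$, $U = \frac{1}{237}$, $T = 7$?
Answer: $\frac{795352804}{56169} \approx 14160.0$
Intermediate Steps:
$U = \frac{1}{237} \approx 0.0042194$
$X{\left(n \right)} = -14 - 15 n$
$\left(X{\left(T \right)} + U\right)^{2} = \left(\left(-14 - 105\right) + \frac{1}{237}\right)^{2} = \left(-119 + \frac{1}{237}\right)^{2} = \left(- \frac{28202}{237}\right)^{2} = \frac{795352804}{56169}$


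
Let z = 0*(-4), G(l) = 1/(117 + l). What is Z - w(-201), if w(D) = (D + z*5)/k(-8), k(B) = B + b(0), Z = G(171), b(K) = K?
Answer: -7235/288 ≈ -25.122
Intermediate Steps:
Z = 1/288 (Z = 1/(117 + 171) = 1/288 ≈ 0.0034722)
z = 0
k(B) = B (k(B) = B + 0 = B)
w(D) = -D/8 (w(D) = (D + 0*5)/(-8) = (D + 0)*(-⅛) = D*(-⅛) = -D/8)
Z - w(-201) = 1/288 - (-1)*(-201)/8 = 1/288 - 1*201/8 = 1/288 - 201/8 = -7235/288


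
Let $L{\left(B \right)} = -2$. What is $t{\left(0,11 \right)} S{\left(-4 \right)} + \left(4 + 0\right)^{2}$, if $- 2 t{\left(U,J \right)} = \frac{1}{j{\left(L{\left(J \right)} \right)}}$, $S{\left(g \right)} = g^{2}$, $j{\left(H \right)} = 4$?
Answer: $14$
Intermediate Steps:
$t{\left(U,J \right)} = - \frac{1}{8}$ ($t{\left(U,J \right)} = - \frac{1}{2 \cdot 4} = \left(- \frac{1}{2}\right) \frac{1}{4} = - \frac{1}{8}$)
$t{\left(0,11 \right)} S{\left(-4 \right)} + \left(4 + 0\right)^{2} = - \frac{\left(-4\right)^{2}}{8} + \left(4 + 0\right)^{2} = \left(- \frac{1}{8}\right) 16 + 4^{2} = -2 + 16 = 14$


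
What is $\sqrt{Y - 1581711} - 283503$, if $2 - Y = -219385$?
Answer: $-283503 + 2 i \sqrt{340581} \approx -2.835 \cdot 10^{5} + 1167.2 i$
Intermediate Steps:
$Y = 219387$ ($Y = 2 - -219385 = 2 + 219385 = 219387$)
$\sqrt{Y - 1581711} - 283503 = \sqrt{219387 - 1581711} - 283503 = \sqrt{-1362324} - 283503 = 2 i \sqrt{340581} - 283503 = -283503 + 2 i \sqrt{340581}$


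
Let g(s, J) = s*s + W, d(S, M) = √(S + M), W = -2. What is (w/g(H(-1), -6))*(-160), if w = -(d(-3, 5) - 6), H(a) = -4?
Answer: -480/7 + 80*√2/7 ≈ -52.409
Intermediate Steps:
d(S, M) = √(M + S)
g(s, J) = -2 + s² (g(s, J) = s*s - 2 = s² - 2 = -2 + s²)
w = 6 - √2 (w = -(√(5 - 3) - 6) = -(√2 - 6) = -(-6 + √2) = 6 - √2 ≈ 4.5858)
(w/g(H(-1), -6))*(-160) = ((6 - √2)/(-2 + (-4)²))*(-160) = ((6 - √2)/(-2 + 16))*(-160) = ((6 - √2)/14)*(-160) = ((6 - √2)*(1/14))*(-160) = (3/7 - √2/14)*(-160) = -480/7 + 80*√2/7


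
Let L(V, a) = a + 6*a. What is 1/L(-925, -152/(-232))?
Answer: 29/133 ≈ 0.21804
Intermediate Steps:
L(V, a) = 7*a
1/L(-925, -152/(-232)) = 1/(7*(-152/(-232))) = 1/(7*(-152*(-1/232))) = 1/(7*(19/29)) = 1/(133/29) = 29/133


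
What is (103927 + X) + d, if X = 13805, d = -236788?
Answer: -119056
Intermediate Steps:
(103927 + X) + d = (103927 + 13805) - 236788 = 117732 - 236788 = -119056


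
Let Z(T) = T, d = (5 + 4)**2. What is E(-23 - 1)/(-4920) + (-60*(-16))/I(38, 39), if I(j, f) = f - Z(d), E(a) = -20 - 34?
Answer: -131137/5740 ≈ -22.846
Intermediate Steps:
d = 81 (d = 9**2 = 81)
E(a) = -54
I(j, f) = -81 + f (I(j, f) = f - 1*81 = f - 81 = -81 + f)
E(-23 - 1)/(-4920) + (-60*(-16))/I(38, 39) = -54/(-4920) + (-60*(-16))/(-81 + 39) = -54*(-1/4920) + 960/(-42) = 9/820 + 960*(-1/42) = 9/820 - 160/7 = -131137/5740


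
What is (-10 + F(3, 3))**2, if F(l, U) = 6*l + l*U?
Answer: 289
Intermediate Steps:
F(l, U) = 6*l + U*l
(-10 + F(3, 3))**2 = (-10 + 3*(6 + 3))**2 = (-10 + 3*9)**2 = (-10 + 27)**2 = 17**2 = 289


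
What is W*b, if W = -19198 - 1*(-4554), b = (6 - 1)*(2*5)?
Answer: -732200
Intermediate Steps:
b = 50 (b = 5*10 = 50)
W = -14644 (W = -19198 + 4554 = -14644)
W*b = -14644*50 = -732200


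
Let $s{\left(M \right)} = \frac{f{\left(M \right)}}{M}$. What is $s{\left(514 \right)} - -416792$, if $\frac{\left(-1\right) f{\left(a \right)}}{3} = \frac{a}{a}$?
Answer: $\frac{214231085}{514} \approx 4.1679 \cdot 10^{5}$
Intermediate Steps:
$f{\left(a \right)} = -3$ ($f{\left(a \right)} = - 3 \frac{a}{a} = \left(-3\right) 1 = -3$)
$s{\left(M \right)} = - \frac{3}{M}$
$s{\left(514 \right)} - -416792 = - \frac{3}{514} - -416792 = \left(-3\right) \frac{1}{514} + 416792 = - \frac{3}{514} + 416792 = \frac{214231085}{514}$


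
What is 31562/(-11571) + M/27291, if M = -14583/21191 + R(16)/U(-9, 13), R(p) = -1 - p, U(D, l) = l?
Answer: -26366221918048/9665907558307 ≈ -2.7278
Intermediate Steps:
M = -549826/275483 (M = -14583/21191 + (-1 - 1*16)/13 = -14583*1/21191 + (-1 - 16)*(1/13) = -14583/21191 - 17*1/13 = -14583/21191 - 17/13 = -549826/275483 ≈ -1.9959)
31562/(-11571) + M/27291 = 31562/(-11571) - 549826/275483/27291 = 31562*(-1/11571) - 549826/275483*1/27291 = -31562/11571 - 549826/7518206553 = -26366221918048/9665907558307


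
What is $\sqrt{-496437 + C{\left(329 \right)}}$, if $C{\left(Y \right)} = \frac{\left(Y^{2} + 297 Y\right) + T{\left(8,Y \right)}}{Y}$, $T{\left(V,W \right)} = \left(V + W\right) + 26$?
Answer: $\frac{4 i \sqrt{3354184939}}{329} \approx 704.14 i$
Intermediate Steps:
$T{\left(V,W \right)} = 26 + V + W$
$C{\left(Y \right)} = \frac{34 + Y^{2} + 298 Y}{Y}$ ($C{\left(Y \right)} = \frac{\left(Y^{2} + 297 Y\right) + \left(26 + 8 + Y\right)}{Y} = \frac{\left(Y^{2} + 297 Y\right) + \left(34 + Y\right)}{Y} = \frac{34 + Y^{2} + 298 Y}{Y}$)
$\sqrt{-496437 + C{\left(329 \right)}} = \sqrt{-496437 + \left(298 + 329 + \frac{34}{329}\right)} = \sqrt{-496437 + \frac{206317}{329}} = \sqrt{- \frac{163121456}{329}} = \frac{4 i \sqrt{3354184939}}{329}$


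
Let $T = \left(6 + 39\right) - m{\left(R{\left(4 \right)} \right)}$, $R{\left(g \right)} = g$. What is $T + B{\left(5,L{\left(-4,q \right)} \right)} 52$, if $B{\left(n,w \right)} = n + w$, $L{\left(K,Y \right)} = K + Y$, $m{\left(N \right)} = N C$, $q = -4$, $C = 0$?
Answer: $-111$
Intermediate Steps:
$m{\left(N \right)} = 0$ ($m{\left(N \right)} = N 0 = 0$)
$T = 45$ ($T = \left(6 + 39\right) - 0 = 45 + 0 = 45$)
$T + B{\left(5,L{\left(-4,q \right)} \right)} 52 = 45 + \left(5 - 8\right) 52 = 45 - 156 = -111$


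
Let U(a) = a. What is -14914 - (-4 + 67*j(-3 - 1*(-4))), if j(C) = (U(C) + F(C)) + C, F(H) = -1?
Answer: -14977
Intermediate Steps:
j(C) = -1 + 2*C (j(C) = (C - 1) + C = (-1 + C) + C = -1 + 2*C)
-14914 - (-4 + 67*j(-3 - 1*(-4))) = -14914 - (-4 + 67*(-1 + 2*(-3 - 1*(-4)))) = -14914 - (-4 + 67*(-1 + 2*(-3 + 4))) = -14914 - (-4 + 67*(-1 + 2*1)) = -14914 - (-4 + 67*(-1 + 2)) = -14914 - (-4 + 67*1) = -14914 - (-4 + 67) = -14914 - 1*63 = -14914 - 63 = -14977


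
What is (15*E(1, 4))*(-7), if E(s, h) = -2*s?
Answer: 210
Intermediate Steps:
(15*E(1, 4))*(-7) = (15*(-2*1))*(-7) = (15*(-2))*(-7) = -30*(-7) = 210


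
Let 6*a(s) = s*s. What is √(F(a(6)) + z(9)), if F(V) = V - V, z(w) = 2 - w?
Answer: I*√7 ≈ 2.6458*I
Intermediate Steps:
a(s) = s²/6 (a(s) = (s*s)/6 = s²/6)
F(V) = 0
√(F(a(6)) + z(9)) = √(0 + (2 - 1*9)) = √(0 + (2 - 9)) = √(0 - 7) = √(-7) = I*√7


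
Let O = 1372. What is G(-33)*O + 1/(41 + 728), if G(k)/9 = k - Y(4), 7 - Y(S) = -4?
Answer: -417806927/769 ≈ -5.4331e+5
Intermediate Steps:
Y(S) = 11 (Y(S) = 7 - 1*(-4) = 7 + 4 = 11)
G(k) = -99 + 9*k (G(k) = 9*(k - 1*11) = 9*(k - 11) = 9*(-11 + k) = -99 + 9*k)
G(-33)*O + 1/(41 + 728) = (-99 + 9*(-33))*1372 + 1/(41 + 728) = (-99 - 297)*1372 + 1/769 = -396*1372 + 1/769 = -543312 + 1/769 = -417806927/769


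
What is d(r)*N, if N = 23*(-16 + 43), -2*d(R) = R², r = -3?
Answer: -5589/2 ≈ -2794.5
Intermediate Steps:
d(R) = -R²/2
N = 621 (N = 23*27 = 621)
d(r)*N = -½*(-3)²*621 = -½*9*621 = -9/2*621 = -5589/2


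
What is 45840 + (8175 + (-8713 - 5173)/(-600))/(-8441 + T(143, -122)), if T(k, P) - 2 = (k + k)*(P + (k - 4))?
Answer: 96259187/2100 ≈ 45838.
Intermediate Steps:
T(k, P) = 2 + 2*k*(-4 + P + k) (T(k, P) = 2 + (k + k)*(P + (k - 4)) = 2 + (2*k)*(P + (-4 + k)) = 2 + (2*k)*(-4 + P + k) = 2 + 2*k*(-4 + P + k))
45840 + (8175 + (-8713 - 5173)/(-600))/(-8441 + T(143, -122)) = 45840 + (8175 + (-8713 - 5173)/(-600))/(-8441 + (2 - 8*143 + 2*143² + 2*(-122)*143)) = 45840 + (8175 - 13886*(-1/600))/(-8441 + (2 - 1144 + 2*20449 - 34892)) = 45840 + (8175 + 6943/300)/(-8441 + (2 - 1144 + 40898 - 34892)) = 45840 + 2459443/(300*(-8441 + 4864)) = 45840 + (2459443/300)/(-3577) = 45840 + (2459443/300)*(-1/3577) = 45840 - 4813/2100 = 96259187/2100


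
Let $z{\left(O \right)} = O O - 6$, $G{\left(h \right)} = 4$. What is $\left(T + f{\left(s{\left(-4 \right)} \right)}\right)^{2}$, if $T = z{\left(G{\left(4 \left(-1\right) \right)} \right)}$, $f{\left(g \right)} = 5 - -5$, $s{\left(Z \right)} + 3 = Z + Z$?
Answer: $400$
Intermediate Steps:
$s{\left(Z \right)} = -3 + 2 Z$ ($s{\left(Z \right)} = -3 + \left(Z + Z\right) = -3 + 2 Z$)
$z{\left(O \right)} = -6 + O^{2}$ ($z{\left(O \right)} = O^{2} - 6 = -6 + O^{2}$)
$f{\left(g \right)} = 10$ ($f{\left(g \right)} = 5 + 5 = 10$)
$T = 10$ ($T = -6 + 4^{2} = -6 + 16 = 10$)
$\left(T + f{\left(s{\left(-4 \right)} \right)}\right)^{2} = \left(10 + 10\right)^{2} = 20^{2} = 400$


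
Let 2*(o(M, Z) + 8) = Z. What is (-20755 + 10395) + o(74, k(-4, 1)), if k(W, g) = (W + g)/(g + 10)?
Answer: -228099/22 ≈ -10368.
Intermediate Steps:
k(W, g) = (W + g)/(10 + g)
o(M, Z) = -8 + Z/2
(-20755 + 10395) + o(74, k(-4, 1)) = (-20755 + 10395) + (-8 + ((-4 + 1)/(10 + 1))/2) = -10360 + (-8 + (-3/11)/2) = -10360 + (-8 + ((1/11)*(-3))/2) = -10360 + (-8 + (½)*(-3/11)) = -10360 + (-8 - 3/22) = -10360 - 179/22 = -228099/22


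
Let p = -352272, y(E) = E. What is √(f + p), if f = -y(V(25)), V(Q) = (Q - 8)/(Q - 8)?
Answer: I*√352273 ≈ 593.53*I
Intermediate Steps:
V(Q) = 1 (V(Q) = (-8 + Q)/(-8 + Q) = 1)
f = -1 (f = -1*1 = -1)
√(f + p) = √(-1 - 352272) = √(-352273) = I*√352273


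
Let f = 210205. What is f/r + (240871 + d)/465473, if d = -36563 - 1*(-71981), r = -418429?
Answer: 17762578016/194767401917 ≈ 0.091199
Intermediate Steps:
d = 35418 (d = -36563 + 71981 = 35418)
f/r + (240871 + d)/465473 = 210205/(-418429) + (240871 + 35418)/465473 = 210205*(-1/418429) + 276289*(1/465473) = -210205/418429 + 276289/465473 = 17762578016/194767401917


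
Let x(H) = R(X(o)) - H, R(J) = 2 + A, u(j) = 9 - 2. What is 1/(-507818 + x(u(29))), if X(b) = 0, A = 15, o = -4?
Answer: -1/507808 ≈ -1.9692e-6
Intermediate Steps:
u(j) = 7
R(J) = 17 (R(J) = 2 + 15 = 17)
x(H) = 17 - H
1/(-507818 + x(u(29))) = 1/(-507818 + (17 - 1*7)) = 1/(-507818 + (17 - 7)) = 1/(-507818 + 10) = 1/(-507808) = -1/507808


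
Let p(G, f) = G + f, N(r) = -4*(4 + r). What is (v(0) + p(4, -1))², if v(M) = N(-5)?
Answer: 49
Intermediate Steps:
N(r) = -16 - 4*r
v(M) = 4 (v(M) = -16 - 4*(-5) = -16 + 20 = 4)
(v(0) + p(4, -1))² = (4 + (4 - 1))² = (4 + 3)² = 7² = 49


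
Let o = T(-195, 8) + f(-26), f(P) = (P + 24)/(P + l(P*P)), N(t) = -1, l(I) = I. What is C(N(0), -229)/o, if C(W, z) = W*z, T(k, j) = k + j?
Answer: -74425/60776 ≈ -1.2246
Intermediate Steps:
f(P) = (24 + P)/(P + P²) (f(P) = (P + 24)/(P + P*P) = (24 + P)/(P + P²))
T(k, j) = j + k
o = -60776/325 (o = (8 - 195) + (24 - 26)/((-26)*(1 - 26)) = -187 - 1/26*(-2)/(-25) = -187 - 1/26*(-1/25)*(-2) = -187 - 1/325 = -60776/325 ≈ -187.00)
C(N(0), -229)/o = (-1*(-229))/(-60776/325) = 229*(-325/60776) = -74425/60776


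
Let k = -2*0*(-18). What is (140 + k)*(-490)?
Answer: -68600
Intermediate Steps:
k = 0 (k = 0*(-18) = 0)
(140 + k)*(-490) = (140 + 0)*(-490) = 140*(-490) = -68600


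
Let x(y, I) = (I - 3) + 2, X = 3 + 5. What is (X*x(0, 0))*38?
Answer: -304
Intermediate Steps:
X = 8
x(y, I) = -1 + I (x(y, I) = (-3 + I) + 2 = -1 + I)
(X*x(0, 0))*38 = (8*(-1 + 0))*38 = (8*(-1))*38 = -8*38 = -304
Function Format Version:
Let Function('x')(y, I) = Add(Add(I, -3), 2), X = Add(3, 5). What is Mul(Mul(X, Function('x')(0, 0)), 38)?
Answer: -304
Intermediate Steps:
X = 8
Function('x')(y, I) = Add(-1, I) (Function('x')(y, I) = Add(Add(-3, I), 2) = Add(-1, I))
Mul(Mul(X, Function('x')(0, 0)), 38) = Mul(Mul(8, Add(-1, 0)), 38) = Mul(Mul(8, -1), 38) = Mul(-8, 38) = -304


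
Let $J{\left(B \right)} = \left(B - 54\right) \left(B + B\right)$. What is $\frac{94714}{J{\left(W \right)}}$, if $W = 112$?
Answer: $\frac{1633}{224} \approx 7.2902$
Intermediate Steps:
$J{\left(B \right)} = 2 B \left(-54 + B\right)$ ($J{\left(B \right)} = \left(-54 + B\right) 2 B = 2 B \left(-54 + B\right)$)
$\frac{94714}{J{\left(W \right)}} = \frac{94714}{2 \cdot 112 \left(-54 + 112\right)} = \frac{94714}{2 \cdot 112 \cdot 58} = \frac{94714}{12992} = 94714 \cdot \frac{1}{12992} = \frac{1633}{224}$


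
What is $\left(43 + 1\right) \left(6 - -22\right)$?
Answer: $1232$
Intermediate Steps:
$\left(43 + 1\right) \left(6 - -22\right) = 44 \left(6 + 22\right) = 44 \cdot 28 = 1232$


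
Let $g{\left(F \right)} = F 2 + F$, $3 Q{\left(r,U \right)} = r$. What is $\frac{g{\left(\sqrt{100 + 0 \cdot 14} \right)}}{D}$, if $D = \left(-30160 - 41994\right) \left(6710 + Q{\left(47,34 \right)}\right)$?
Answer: $- \frac{45}{727925629} \approx -6.1819 \cdot 10^{-8}$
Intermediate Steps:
$Q{\left(r,U \right)} = \frac{r}{3}$
$D = - \frac{1455851258}{3}$ ($D = \left(-30160 - 41994\right) \left(6710 + \frac{1}{3} \cdot 47\right) = - 72154 \left(6710 + \frac{47}{3}\right) = \left(-72154\right) \frac{20177}{3} = - \frac{1455851258}{3} \approx -4.8528 \cdot 10^{8}$)
$g{\left(F \right)} = 3 F$ ($g{\left(F \right)} = 2 F + F = 3 F$)
$\frac{g{\left(\sqrt{100 + 0 \cdot 14} \right)}}{D} = \frac{3 \sqrt{100 + 0 \cdot 14}}{- \frac{1455851258}{3}} = 3 \sqrt{100 + 0} \left(- \frac{3}{1455851258}\right) = 3 \sqrt{100} \left(- \frac{3}{1455851258}\right) = 3 \cdot 10 \left(- \frac{3}{1455851258}\right) = 30 \left(- \frac{3}{1455851258}\right) = - \frac{45}{727925629}$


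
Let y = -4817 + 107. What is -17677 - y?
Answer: -12967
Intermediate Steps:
y = -4710
-17677 - y = -17677 - 1*(-4710) = -17677 + 4710 = -12967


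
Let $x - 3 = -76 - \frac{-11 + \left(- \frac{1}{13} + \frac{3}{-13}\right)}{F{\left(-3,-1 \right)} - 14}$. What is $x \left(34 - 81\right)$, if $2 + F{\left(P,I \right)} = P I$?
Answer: $\frac{586748}{169} \approx 3471.9$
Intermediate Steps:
$F{\left(P,I \right)} = -2 + I P$ ($F{\left(P,I \right)} = -2 + P I = -2 + I P$)
$x = - \frac{12484}{169}$ ($x = 3 - \left(76 + \frac{-11 + \left(- \frac{1}{13} + \frac{3}{-13}\right)}{\left(-2 - -3\right) - 14}\right) = 3 - \left(76 + \frac{-11 + \left(\left(-1\right) \frac{1}{13} + 3 \left(- \frac{1}{13}\right)\right)}{\left(-2 + 3\right) - 14}\right) = 3 - \left(76 + \frac{-11 - \frac{4}{13}}{1 - 14}\right) = 3 - \left(76 + \frac{-11 - \frac{4}{13}}{-13}\right) = 3 - \left(76 - - \frac{147}{169}\right) = 3 - \frac{12991}{169} = - \frac{12484}{169} \approx -73.87$)
$x \left(34 - 81\right) = - \frac{12484 \left(34 - 81\right)}{169} = \left(- \frac{12484}{169}\right) \left(-47\right) = \frac{586748}{169}$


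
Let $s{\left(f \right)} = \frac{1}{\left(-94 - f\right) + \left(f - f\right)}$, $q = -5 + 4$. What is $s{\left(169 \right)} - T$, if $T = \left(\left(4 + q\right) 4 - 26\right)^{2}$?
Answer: $- \frac{51549}{263} \approx -196.0$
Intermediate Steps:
$q = -1$
$T = 196$ ($T = \left(\left(4 - 1\right) 4 - 26\right)^{2} = \left(3 \cdot 4 - 26\right)^{2} = \left(12 - 26\right)^{2} = \left(-14\right)^{2} = 196$)
$s{\left(f \right)} = \frac{1}{-94 - f}$ ($s{\left(f \right)} = \frac{1}{\left(-94 - f\right) + 0} = \frac{1}{-94 - f}$)
$s{\left(169 \right)} - T = - \frac{1}{94 + 169} - 196 = - \frac{1}{263} - 196 = - \frac{51549}{263}$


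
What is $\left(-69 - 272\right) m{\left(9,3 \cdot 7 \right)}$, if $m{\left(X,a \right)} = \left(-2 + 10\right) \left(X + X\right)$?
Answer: $-49104$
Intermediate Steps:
$m{\left(X,a \right)} = 16 X$ ($m{\left(X,a \right)} = 8 \cdot 2 X = 16 X$)
$\left(-69 - 272\right) m{\left(9,3 \cdot 7 \right)} = \left(-69 - 272\right) 16 \cdot 9 = \left(-341\right) 144 = -49104$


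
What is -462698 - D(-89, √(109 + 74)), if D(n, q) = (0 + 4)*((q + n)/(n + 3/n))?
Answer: -916612659/1981 + 89*√183/1981 ≈ -4.6270e+5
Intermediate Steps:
D(n, q) = 4*(n + q)/(n + 3/n) (D(n, q) = 4*((n + q)/(n + 3/n)) = 4*(n + q)/(n + 3/n))
-462698 - D(-89, √(109 + 74)) = -462698 - 4*(-89)*(-89 + √(109 + 74))/(3 + (-89)²) = -462698 - 4*(-89)*(-89 + √183)/(3 + 7921) = -462698 - 4*(-89)*(-89 + √183)/7924 = -462698 - (7921/1981 - 89*√183/1981) = -462698 + (-7921/1981 + 89*√183/1981) = -916612659/1981 + 89*√183/1981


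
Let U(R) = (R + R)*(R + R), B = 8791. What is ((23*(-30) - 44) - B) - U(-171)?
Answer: -126489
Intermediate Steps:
U(R) = 4*R² (U(R) = (2*R)*(2*R) = 4*R²)
((23*(-30) - 44) - B) - U(-171) = ((23*(-30) - 44) - 1*8791) - 4*(-171)² = ((-690 - 44) - 8791) - 4*29241 = (-734 - 8791) - 1*116964 = -9525 - 116964 = -126489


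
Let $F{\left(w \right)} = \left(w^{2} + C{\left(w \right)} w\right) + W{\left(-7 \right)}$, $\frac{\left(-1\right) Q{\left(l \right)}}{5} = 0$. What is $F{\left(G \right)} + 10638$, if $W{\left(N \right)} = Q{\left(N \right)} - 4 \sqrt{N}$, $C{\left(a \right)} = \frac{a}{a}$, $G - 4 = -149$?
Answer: $31518 - 4 i \sqrt{7} \approx 31518.0 - 10.583 i$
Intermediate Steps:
$G = -145$ ($G = 4 - 149 = -145$)
$C{\left(a \right)} = 1$
$Q{\left(l \right)} = 0$ ($Q{\left(l \right)} = \left(-5\right) 0 = 0$)
$W{\left(N \right)} = - 4 \sqrt{N}$ ($W{\left(N \right)} = 0 - 4 \sqrt{N} = - 4 \sqrt{N}$)
$F{\left(w \right)} = w + w^{2} - 4 i \sqrt{7}$ ($F{\left(w \right)} = \left(w^{2} + 1 w\right) - 4 \sqrt{-7} = \left(w^{2} + w\right) - 4 i \sqrt{7} = \left(w + w^{2}\right) - 4 i \sqrt{7} = w + w^{2} - 4 i \sqrt{7}$)
$F{\left(G \right)} + 10638 = \left(-145 + \left(-145\right)^{2} - 4 i \sqrt{7}\right) + 10638 = \left(-145 + 21025 - 4 i \sqrt{7}\right) + 10638 = \left(20880 - 4 i \sqrt{7}\right) + 10638 = 31518 - 4 i \sqrt{7}$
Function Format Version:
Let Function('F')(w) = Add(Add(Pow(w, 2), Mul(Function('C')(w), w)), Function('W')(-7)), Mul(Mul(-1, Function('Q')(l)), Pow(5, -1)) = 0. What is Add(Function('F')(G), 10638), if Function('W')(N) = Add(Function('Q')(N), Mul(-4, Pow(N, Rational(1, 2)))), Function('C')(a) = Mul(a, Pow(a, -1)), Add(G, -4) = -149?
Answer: Add(31518, Mul(-4, I, Pow(7, Rational(1, 2)))) ≈ Add(31518., Mul(-10.583, I))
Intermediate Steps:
G = -145 (G = Add(4, -149) = -145)
Function('C')(a) = 1
Function('Q')(l) = 0 (Function('Q')(l) = Mul(-5, 0) = 0)
Function('W')(N) = Mul(-4, Pow(N, Rational(1, 2))) (Function('W')(N) = Add(0, Mul(-4, Pow(N, Rational(1, 2)))) = Mul(-4, Pow(N, Rational(1, 2))))
Function('F')(w) = Add(w, Pow(w, 2), Mul(-4, I, Pow(7, Rational(1, 2)))) (Function('F')(w) = Add(Add(Pow(w, 2), Mul(1, w)), Mul(-4, Pow(-7, Rational(1, 2)))) = Add(Add(Pow(w, 2), w), Mul(-4, Mul(I, Pow(7, Rational(1, 2))))) = Add(Add(w, Pow(w, 2)), Mul(-4, I, Pow(7, Rational(1, 2)))) = Add(w, Pow(w, 2), Mul(-4, I, Pow(7, Rational(1, 2)))))
Add(Function('F')(G), 10638) = Add(Add(-145, Pow(-145, 2), Mul(-4, I, Pow(7, Rational(1, 2)))), 10638) = Add(Add(-145, 21025, Mul(-4, I, Pow(7, Rational(1, 2)))), 10638) = Add(Add(20880, Mul(-4, I, Pow(7, Rational(1, 2)))), 10638) = Add(31518, Mul(-4, I, Pow(7, Rational(1, 2))))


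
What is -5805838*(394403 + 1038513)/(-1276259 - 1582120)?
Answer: 8319278163608/2858379 ≈ 2.9105e+6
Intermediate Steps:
-5805838*(394403 + 1038513)/(-1276259 - 1582120) = -5805838/((-2858379/1432916)) = -5805838/((-2858379*1/1432916)) = -5805838/(-2858379/1432916) = -5805838*(-1432916/2858379) = 8319278163608/2858379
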